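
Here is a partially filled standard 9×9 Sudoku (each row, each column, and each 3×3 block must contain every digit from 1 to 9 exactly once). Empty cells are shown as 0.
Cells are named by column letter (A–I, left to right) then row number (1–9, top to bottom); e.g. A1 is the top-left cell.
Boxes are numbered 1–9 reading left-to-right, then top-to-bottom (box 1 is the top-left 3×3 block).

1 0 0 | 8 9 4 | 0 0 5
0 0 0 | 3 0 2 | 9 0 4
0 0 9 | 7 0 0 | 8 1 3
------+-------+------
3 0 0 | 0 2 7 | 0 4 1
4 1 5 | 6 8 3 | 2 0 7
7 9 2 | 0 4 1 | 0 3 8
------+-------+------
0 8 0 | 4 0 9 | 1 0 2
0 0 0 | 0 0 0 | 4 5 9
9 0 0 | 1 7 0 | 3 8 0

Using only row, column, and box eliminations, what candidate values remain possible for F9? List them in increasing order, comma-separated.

5,6

Row 9 already contains {1, 3, 7, 8, 9}.
Column F already contains {1, 2, 3, 4, 7, 9}.
Its 3×3 block (box 8) already contains {1, 4, 7, 9}.
Removing those from 1–9 leaves {5, 6} as the candidates for F9.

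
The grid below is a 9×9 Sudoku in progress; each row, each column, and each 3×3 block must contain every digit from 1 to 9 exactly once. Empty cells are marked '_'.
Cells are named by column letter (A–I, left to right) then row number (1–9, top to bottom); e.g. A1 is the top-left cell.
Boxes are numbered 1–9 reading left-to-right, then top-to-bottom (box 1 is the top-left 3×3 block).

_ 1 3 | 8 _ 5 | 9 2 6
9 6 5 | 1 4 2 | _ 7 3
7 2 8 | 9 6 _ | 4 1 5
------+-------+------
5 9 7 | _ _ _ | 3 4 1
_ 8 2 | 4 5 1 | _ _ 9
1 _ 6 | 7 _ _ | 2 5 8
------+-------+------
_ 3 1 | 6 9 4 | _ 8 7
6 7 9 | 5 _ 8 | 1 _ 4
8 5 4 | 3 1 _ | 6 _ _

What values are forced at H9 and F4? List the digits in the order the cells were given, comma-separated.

For H9:
  Row 9 already contains {1, 3, 4, 5, 6, 8}.
  Column H already contains {1, 2, 4, 5, 7, 8}.
  Its 3×3 block (box 9) already contains {1, 4, 6, 7, 8}.
  The only value from 1–9 not eliminated is 9, so H9 = 9.
For F4:
  Row 4 already contains {1, 3, 4, 5, 7, 9}.
  Column F already contains {1, 2, 4, 5, 8}.
  Its 3×3 block (box 5) already contains {1, 4, 5, 7}.
  The only value from 1–9 not eliminated is 6, so F4 = 6.

9,6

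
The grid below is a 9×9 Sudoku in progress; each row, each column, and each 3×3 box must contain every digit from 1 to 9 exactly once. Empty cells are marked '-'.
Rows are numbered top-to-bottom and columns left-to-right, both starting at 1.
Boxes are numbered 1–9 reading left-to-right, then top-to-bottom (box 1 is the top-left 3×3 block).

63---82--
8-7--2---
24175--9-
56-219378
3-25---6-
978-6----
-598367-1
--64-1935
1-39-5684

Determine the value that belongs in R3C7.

8

Row 3 already contains {1, 2, 4, 5, 7, 9}.
Column 7 already contains {2, 3, 6, 7, 9}.
Its 3×3 block (box 3) already contains {2, 9}.
The only value from 1–9 not eliminated is 8, so R3C7 = 8.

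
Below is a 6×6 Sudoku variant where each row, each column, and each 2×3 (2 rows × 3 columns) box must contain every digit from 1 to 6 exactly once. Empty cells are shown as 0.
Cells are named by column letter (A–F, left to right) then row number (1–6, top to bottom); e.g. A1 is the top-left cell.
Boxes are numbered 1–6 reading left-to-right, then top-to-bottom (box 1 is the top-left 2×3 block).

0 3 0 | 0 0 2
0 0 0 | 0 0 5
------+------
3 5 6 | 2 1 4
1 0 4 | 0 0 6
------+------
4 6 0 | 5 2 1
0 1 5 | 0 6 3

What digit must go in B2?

4

Cell B2 itself could take any of {2, 4} by direct elimination.
Consider where 4 can go in box 1.
A1 is out (column A already has a 4).
C1 is out (column C already has a 4).
A2 is out (column A already has a 4).
C2 is out (column C already has a 4).
So the only cell in box 1 that can hold 4 is B2.
Therefore B2 = 4.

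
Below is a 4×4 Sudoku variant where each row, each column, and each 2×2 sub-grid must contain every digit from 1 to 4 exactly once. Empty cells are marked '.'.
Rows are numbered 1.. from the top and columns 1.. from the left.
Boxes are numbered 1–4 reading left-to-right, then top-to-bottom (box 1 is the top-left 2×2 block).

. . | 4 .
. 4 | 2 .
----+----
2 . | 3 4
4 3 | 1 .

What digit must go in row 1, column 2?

2

Cell row 1, column 2 itself could take any of {1, 2} by direct elimination.
Consider where 2 can go in column 2.
row 3, column 2 is out (row 3 already has a 2).
So the only cell in column 2 that can hold 2 is row 1, column 2.
Therefore row 1, column 2 = 2.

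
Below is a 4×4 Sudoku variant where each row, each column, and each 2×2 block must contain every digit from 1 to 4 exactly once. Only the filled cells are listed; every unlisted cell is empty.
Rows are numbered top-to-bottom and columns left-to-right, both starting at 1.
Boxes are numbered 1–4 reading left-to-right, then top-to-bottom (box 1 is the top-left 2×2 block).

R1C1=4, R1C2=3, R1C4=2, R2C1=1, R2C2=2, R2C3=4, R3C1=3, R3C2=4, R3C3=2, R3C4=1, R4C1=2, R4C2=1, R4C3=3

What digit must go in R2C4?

Row 2 already contains {1, 2, 4}.
Column 4 already contains {1, 2}.
Its 2×2 block (box 2) already contains {2, 4}.
The only value from 1–4 not eliminated is 3, so R2C4 = 3.

3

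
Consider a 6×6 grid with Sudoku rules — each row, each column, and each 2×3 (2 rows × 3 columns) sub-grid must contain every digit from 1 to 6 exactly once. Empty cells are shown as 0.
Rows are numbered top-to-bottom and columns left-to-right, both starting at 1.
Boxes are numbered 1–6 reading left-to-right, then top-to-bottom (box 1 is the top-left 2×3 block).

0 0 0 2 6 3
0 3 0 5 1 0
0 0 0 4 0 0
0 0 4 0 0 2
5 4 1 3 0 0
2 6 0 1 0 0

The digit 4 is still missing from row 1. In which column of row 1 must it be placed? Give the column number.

Consider where 4 can go in row 1.
r1c2 is out (column 2 already has a 4).
r1c3 is out (column 3 already has a 4).
So the only cell in row 1 that can hold 4 is r1c1.
That is column 1.

1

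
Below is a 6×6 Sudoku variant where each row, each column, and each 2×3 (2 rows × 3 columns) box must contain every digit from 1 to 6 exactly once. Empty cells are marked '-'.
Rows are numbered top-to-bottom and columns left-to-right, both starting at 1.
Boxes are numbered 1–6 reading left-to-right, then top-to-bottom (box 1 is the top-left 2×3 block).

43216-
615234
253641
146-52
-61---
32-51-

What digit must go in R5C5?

Row 5 already contains {1, 6}.
Column 5 already contains {1, 3, 4, 5, 6}.
Its 2×3 block (box 6) already contains {1, 5}.
The only value from 1–6 not eliminated is 2, so R5C5 = 2.

2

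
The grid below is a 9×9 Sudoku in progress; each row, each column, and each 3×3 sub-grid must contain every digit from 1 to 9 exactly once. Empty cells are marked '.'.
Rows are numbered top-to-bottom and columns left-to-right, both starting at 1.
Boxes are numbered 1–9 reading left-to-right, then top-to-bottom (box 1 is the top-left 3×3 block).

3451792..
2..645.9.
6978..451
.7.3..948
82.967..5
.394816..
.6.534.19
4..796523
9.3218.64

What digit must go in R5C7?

Cell R5C7 itself could take any of {1, 3} by direct elimination.
Consider where 1 can go in column 7.
R2C7 is out (box 3 already has a 1).
R7C7 is out (row 7 already has a 1).
R9C7 is out (row 9 already has a 1).
So the only cell in column 7 that can hold 1 is R5C7.
Therefore R5C7 = 1.

1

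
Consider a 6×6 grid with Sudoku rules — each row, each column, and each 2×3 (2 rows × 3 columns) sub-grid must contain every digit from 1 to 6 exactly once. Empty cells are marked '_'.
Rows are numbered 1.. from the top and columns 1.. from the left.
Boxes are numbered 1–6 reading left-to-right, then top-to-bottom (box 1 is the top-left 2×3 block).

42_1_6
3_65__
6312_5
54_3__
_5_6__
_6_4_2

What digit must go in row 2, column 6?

Row 2 already contains {3, 5, 6}.
Column 6 already contains {2, 5, 6}.
Its 2×3 block (box 2) already contains {1, 5, 6}.
The only value from 1–6 not eliminated is 4, so row 2, column 6 = 4.

4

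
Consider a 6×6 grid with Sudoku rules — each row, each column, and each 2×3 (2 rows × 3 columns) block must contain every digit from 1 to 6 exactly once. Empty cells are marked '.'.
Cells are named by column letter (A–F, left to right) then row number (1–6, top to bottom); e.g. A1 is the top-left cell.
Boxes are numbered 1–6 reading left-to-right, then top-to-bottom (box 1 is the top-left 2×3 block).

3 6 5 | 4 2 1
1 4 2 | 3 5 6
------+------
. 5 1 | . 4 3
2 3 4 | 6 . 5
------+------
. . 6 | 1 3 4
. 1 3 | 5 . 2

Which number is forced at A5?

Row 5 already contains {1, 3, 4, 6}.
Column A already contains {1, 2, 3}.
Its 2×3 block (box 5) already contains {1, 3, 6}.
The only value from 1–6 not eliminated is 5, so A5 = 5.

5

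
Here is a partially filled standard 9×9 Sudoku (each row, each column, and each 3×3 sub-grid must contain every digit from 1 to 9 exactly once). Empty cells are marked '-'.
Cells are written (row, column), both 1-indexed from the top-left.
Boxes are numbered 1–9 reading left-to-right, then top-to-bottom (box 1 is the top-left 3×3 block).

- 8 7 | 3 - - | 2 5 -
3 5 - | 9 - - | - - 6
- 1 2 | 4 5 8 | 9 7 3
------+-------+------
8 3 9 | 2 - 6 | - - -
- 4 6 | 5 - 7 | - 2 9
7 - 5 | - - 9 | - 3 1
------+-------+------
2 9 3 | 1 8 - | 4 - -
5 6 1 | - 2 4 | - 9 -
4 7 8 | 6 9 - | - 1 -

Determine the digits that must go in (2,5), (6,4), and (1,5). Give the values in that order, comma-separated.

For (2,5):
  Consider where 7 can go in column 5.
  (1,5) is out (row 1 already has a 7).
  (4,5) is out (box 5 already has a 7).
  (5,5) is out (row 5 already has a 7).
  (6,5) is out (row 6 already has a 7).
  So the only cell in column 5 that can hold 7 is (2,5).
  So (2,5) = 7.
For (6,4):
  Row 6 already contains {1, 3, 5, 7, 9}.
  Column 4 already contains {1, 2, 3, 4, 5, 6, 9}.
  Its 3×3 block (box 5) already contains {2, 5, 6, 7, 9}.
  The only value from 1–9 not eliminated is 8, so (6,4) = 8.
For (1,5):
  Consider where 6 can go in box 2.
  (1,6) is out (column 6 already has a 6).
  (2,5) is out (row 2 already has a 6).
  (2,6) is out (row 2 already has a 6).
  So the only cell in box 2 that can hold 6 is (1,5).
  So (1,5) = 6.

7,8,6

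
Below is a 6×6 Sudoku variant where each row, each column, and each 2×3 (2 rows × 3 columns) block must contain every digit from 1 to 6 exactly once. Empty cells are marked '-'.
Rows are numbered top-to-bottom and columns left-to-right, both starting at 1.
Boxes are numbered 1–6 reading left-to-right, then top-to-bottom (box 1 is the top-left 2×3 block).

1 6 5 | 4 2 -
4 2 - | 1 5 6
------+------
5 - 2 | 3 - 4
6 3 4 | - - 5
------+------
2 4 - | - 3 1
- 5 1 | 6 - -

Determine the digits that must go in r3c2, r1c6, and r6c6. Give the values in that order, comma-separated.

1,3,2

For r3c2:
  Row 3 already contains {2, 3, 4, 5}.
  Column 2 already contains {2, 3, 4, 5, 6}.
  Its 2×3 block (box 3) already contains {2, 3, 4, 5, 6}.
  The only value from 1–6 not eliminated is 1, so r3c2 = 1.
For r1c6:
  Row 1 already contains {1, 2, 4, 5, 6}.
  Column 6 already contains {1, 4, 5, 6}.
  Its 2×3 block (box 2) already contains {1, 2, 4, 5, 6}.
  The only value from 1–6 not eliminated is 3, so r1c6 = 3.
For r6c6:
  Row 6 already contains {1, 5, 6}.
  Column 6 already contains {1, 4, 5, 6}.
  Its 2×3 block (box 6) already contains {1, 3, 6}.
  The only value from 1–6 not eliminated is 2, so r6c6 = 2.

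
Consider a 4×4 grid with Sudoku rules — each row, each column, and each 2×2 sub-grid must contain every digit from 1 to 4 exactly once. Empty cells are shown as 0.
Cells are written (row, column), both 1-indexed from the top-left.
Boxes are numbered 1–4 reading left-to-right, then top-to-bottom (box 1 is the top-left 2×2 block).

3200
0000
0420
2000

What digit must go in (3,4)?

Cell (3,4) itself could take any of {1, 3} by direct elimination.
Consider where 3 can go in row 3.
(3,1) is out (column 1 already has a 3).
So the only cell in row 3 that can hold 3 is (3,4).
Therefore (3,4) = 3.

3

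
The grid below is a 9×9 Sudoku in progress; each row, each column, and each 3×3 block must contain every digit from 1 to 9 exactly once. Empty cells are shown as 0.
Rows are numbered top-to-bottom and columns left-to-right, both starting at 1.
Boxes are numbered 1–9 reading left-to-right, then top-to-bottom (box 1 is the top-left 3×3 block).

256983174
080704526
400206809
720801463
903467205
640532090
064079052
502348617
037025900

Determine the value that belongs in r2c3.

9

Cell r2c3 itself could take any of {1, 9} by direct elimination.
Consider where 9 can go in box 1.
r2c1 is out (column 1 already has a 9).
r3c2 is out (row 3 already has a 9).
r3c3 is out (row 3 already has a 9).
So the only cell in box 1 that can hold 9 is r2c3.
Therefore r2c3 = 9.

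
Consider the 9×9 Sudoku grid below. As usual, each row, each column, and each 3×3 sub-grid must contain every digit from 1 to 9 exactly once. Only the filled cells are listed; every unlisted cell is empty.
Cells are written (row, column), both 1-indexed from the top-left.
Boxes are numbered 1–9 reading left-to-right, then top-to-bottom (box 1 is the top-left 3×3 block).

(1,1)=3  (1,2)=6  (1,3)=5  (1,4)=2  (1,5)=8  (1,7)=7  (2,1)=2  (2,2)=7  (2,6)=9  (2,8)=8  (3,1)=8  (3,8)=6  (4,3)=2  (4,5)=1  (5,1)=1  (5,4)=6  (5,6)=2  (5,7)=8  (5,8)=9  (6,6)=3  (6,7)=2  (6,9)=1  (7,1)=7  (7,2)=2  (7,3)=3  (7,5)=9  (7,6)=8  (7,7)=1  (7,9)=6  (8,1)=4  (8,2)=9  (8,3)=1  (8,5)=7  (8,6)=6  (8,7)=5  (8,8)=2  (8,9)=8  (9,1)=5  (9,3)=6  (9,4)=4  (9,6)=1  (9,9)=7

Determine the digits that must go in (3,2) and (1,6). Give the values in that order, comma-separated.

For (3,2):
  Consider where 1 can go in box 1.
  (2,3) is out (column 3 already has a 1).
  (3,3) is out (column 3 already has a 1).
  So the only cell in box 1 that can hold 1 is (3,2).
  So (3,2) = 1.
For (1,6):
  Row 1 already contains {2, 3, 5, 6, 7, 8}.
  Column 6 already contains {1, 2, 3, 6, 8, 9}.
  Its 3×3 block (box 2) already contains {2, 8, 9}.
  The only value from 1–9 not eliminated is 4, so (1,6) = 4.

1,4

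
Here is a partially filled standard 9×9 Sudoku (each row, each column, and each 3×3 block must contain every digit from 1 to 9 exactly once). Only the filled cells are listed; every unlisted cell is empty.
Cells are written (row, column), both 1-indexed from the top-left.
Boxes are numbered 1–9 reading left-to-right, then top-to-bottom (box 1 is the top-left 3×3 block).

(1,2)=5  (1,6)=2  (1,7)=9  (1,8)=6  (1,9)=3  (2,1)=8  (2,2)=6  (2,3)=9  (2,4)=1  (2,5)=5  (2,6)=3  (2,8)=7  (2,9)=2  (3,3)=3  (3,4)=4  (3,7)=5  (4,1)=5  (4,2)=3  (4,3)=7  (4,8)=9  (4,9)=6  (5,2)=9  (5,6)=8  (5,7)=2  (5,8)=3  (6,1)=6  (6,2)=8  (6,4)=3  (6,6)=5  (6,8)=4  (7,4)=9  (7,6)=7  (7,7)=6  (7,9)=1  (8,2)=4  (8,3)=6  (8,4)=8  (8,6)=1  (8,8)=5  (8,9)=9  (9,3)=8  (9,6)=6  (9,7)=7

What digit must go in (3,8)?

1

Cell (3,8) itself could take any of {1, 8} by direct elimination.
Consider where 1 can go in column 8.
(7,8) is out (row 7 already has a 1).
(9,8) is out (box 9 already has a 1).
So the only cell in column 8 that can hold 1 is (3,8).
Therefore (3,8) = 1.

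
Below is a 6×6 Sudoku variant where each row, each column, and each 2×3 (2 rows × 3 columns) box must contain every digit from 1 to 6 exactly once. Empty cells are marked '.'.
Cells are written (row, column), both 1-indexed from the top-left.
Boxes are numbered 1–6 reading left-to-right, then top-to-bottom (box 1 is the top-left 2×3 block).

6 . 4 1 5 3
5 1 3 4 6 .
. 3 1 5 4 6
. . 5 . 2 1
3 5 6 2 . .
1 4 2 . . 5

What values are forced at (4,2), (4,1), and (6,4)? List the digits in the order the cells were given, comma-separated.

6,4,6

For (4,2):
  Row 4 already contains {1, 2, 5}.
  Column 2 already contains {1, 3, 4, 5}.
  Its 2×3 block (box 3) already contains {1, 3, 5}.
  The only value from 1–6 not eliminated is 6, so (4,2) = 6.
For (4,1):
  Row 4 already contains {1, 2, 5}.
  Column 1 already contains {1, 3, 5, 6}.
  Its 2×3 block (box 3) already contains {1, 3, 5}.
  The only value from 1–6 not eliminated is 4, so (4,1) = 4.
For (6,4):
  Consider where 6 can go in box 6.
  (5,5) is out (row 5 already has a 6).
  (5,6) is out (row 5 already has a 6).
  (6,5) is out (column 5 already has a 6).
  So the only cell in box 6 that can hold 6 is (6,4).
  So (6,4) = 6.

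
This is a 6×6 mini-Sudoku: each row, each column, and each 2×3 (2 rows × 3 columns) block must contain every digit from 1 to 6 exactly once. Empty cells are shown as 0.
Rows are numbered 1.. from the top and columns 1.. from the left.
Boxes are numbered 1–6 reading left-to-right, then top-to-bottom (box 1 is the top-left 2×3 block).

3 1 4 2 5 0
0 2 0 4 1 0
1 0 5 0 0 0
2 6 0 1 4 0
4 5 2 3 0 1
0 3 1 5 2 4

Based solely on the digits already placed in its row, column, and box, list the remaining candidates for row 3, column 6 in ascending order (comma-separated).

2,3,6

Row 3 already contains {1, 5}.
Column 6 already contains {1, 4}.
Its 2×3 block (box 4) already contains {1, 4}.
Removing those from 1–6 leaves {2, 3, 6} as the candidates for row 3, column 6.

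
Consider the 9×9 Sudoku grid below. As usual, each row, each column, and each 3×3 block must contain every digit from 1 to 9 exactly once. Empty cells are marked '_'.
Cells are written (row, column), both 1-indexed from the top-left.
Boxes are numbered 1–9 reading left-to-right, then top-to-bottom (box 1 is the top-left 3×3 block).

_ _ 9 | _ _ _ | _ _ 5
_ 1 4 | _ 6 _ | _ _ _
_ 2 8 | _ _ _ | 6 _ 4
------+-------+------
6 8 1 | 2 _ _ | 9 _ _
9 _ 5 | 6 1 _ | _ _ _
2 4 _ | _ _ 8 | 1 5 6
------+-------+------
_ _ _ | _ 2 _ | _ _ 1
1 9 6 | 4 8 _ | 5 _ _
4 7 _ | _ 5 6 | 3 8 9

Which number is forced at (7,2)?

5

Cell (7,2) itself could take any of {3, 5} by direct elimination.
Consider where 5 can go in column 2.
(1,2) is out (row 1 already has a 5).
(5,2) is out (row 5 already has a 5).
So the only cell in column 2 that can hold 5 is (7,2).
Therefore (7,2) = 5.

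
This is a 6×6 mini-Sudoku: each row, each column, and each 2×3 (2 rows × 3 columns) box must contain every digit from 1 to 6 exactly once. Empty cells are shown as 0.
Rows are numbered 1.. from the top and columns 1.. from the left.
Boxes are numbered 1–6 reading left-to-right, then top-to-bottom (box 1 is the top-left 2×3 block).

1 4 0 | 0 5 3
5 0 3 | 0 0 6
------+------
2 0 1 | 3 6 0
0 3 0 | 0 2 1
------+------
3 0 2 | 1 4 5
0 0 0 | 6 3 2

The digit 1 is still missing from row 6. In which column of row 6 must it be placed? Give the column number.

2

Consider where 1 can go in row 6.
row 6, column 1 is out (column 1 already has a 1).
row 6, column 3 is out (column 3 already has a 1).
So the only cell in row 6 that can hold 1 is row 6, column 2.
That is column 2.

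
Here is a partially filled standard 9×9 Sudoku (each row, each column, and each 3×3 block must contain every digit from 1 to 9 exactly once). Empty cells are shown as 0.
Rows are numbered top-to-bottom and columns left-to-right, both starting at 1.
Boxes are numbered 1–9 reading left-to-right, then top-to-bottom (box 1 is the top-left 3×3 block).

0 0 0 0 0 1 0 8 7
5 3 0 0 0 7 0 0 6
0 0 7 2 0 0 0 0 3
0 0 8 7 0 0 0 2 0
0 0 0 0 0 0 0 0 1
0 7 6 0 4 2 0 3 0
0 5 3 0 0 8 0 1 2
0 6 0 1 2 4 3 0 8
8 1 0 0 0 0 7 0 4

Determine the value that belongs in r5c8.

Cell r5c8 itself could take any of {4, 5, 6, 7, 9} by direct elimination.
Consider where 7 can go in column 8.
r2c8 is out (row 2 already has a 7).
r3c8 is out (row 3 already has a 7).
r8c8 is out (box 9 already has a 7).
r9c8 is out (row 9 already has a 7).
So the only cell in column 8 that can hold 7 is r5c8.
Therefore r5c8 = 7.

7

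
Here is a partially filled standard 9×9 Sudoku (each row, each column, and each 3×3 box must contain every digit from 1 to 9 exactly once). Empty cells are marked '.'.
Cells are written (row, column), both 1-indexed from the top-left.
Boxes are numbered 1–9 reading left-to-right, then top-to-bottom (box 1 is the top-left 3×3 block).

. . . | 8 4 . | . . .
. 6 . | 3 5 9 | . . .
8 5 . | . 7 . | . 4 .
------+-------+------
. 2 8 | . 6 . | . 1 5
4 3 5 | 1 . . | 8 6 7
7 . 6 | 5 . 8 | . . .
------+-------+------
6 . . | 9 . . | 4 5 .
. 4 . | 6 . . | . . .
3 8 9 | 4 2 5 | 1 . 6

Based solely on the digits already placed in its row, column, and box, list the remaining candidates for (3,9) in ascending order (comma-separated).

1,2,3,9

Row 3 already contains {4, 5, 7, 8}.
Column 9 already contains {5, 6, 7}.
Its 3×3 block (box 3) already contains {4}.
Removing those from 1–9 leaves {1, 2, 3, 9} as the candidates for (3,9).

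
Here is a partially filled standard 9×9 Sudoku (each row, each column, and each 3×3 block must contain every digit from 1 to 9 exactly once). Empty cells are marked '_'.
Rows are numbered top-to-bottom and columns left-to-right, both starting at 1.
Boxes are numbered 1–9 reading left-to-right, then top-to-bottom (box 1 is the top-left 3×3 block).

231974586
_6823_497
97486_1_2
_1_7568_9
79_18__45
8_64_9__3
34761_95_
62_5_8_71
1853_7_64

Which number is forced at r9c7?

2

Row 9 already contains {1, 3, 4, 5, 6, 7, 8}.
Column 7 already contains {1, 4, 5, 8, 9}.
Its 3×3 block (box 9) already contains {1, 4, 5, 6, 7, 9}.
The only value from 1–9 not eliminated is 2, so r9c7 = 2.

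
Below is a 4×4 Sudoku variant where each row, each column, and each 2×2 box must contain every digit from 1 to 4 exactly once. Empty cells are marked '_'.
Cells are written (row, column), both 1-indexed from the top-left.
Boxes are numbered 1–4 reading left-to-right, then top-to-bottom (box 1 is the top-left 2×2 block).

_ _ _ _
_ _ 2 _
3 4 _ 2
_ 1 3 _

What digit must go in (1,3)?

Cell (1,3) itself could take any of {1, 4} by direct elimination.
Consider where 4 can go in column 3.
(3,3) is out (row 3 already has a 4).
So the only cell in column 3 that can hold 4 is (1,3).
Therefore (1,3) = 4.

4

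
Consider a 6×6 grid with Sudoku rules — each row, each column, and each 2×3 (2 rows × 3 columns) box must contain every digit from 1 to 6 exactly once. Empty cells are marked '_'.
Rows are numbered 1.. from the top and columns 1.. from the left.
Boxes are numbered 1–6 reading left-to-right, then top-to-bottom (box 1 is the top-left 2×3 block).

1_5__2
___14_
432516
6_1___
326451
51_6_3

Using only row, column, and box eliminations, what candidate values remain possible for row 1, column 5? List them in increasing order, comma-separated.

Row 1 already contains {1, 2, 5}.
Column 5 already contains {1, 4, 5}.
Its 2×3 block (box 2) already contains {1, 2, 4}.
Removing those from 1–6 leaves {3, 6} as the candidates for row 1, column 5.

3,6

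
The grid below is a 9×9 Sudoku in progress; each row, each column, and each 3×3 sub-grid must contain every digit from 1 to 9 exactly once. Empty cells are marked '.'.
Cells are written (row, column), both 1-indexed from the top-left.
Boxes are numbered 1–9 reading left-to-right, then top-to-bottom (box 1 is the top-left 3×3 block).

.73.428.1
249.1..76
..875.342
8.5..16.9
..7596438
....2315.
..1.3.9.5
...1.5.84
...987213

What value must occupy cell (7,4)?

Cell (7,4) itself could take any of {2, 4, 6} by direct elimination.
Consider where 2 can go in column 4.
(1,4) is out (row 1 already has a 2).
(2,4) is out (row 2 already has a 2).
(4,4) is out (box 5 already has a 2).
(6,4) is out (row 6 already has a 2).
So the only cell in column 4 that can hold 2 is (7,4).
Therefore (7,4) = 2.

2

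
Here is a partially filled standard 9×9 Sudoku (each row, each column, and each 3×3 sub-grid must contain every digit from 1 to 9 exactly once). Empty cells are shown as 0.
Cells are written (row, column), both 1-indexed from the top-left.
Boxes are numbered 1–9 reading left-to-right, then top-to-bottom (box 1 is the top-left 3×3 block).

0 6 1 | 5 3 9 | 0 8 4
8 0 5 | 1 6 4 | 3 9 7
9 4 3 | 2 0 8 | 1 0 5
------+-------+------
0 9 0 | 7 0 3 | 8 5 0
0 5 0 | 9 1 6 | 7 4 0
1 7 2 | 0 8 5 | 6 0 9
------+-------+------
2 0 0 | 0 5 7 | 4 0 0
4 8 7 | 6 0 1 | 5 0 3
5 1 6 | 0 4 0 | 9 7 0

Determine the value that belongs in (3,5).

7

Row 3 already contains {1, 2, 3, 4, 5, 8, 9}.
Column 5 already contains {1, 3, 4, 5, 6, 8}.
Its 3×3 block (box 2) already contains {1, 2, 3, 4, 5, 6, 8, 9}.
The only value from 1–9 not eliminated is 7, so (3,5) = 7.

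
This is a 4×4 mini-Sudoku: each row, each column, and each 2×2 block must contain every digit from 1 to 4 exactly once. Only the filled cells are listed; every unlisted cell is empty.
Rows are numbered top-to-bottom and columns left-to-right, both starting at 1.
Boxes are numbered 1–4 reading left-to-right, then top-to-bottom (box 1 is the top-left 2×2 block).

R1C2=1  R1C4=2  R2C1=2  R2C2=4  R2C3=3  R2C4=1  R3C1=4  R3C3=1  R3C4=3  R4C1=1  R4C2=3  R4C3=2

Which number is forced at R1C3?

4

Row 1 already contains {1, 2}.
Column 3 already contains {1, 2, 3}.
Its 2×2 block (box 2) already contains {1, 2, 3}.
The only value from 1–4 not eliminated is 4, so R1C3 = 4.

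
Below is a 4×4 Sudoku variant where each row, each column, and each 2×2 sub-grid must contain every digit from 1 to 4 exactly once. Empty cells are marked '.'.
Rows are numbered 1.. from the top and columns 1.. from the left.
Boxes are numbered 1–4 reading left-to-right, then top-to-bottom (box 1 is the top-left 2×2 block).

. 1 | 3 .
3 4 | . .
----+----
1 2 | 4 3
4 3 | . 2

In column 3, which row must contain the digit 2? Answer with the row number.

Consider where 2 can go in column 3.
row 4, column 3 is out (row 4 already has a 2).
So the only cell in column 3 that can hold 2 is row 2, column 3.
That is row 2.

2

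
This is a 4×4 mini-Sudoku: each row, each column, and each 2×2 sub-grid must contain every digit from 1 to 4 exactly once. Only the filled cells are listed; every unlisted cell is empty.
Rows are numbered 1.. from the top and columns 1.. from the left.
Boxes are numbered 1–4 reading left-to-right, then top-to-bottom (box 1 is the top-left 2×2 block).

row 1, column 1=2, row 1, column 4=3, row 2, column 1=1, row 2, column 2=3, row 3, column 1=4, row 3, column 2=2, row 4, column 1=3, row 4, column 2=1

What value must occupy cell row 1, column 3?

1

Cell row 1, column 3 itself could take any of {1, 4} by direct elimination.
Consider where 1 can go in box 2.
row 2, column 3 is out (row 2 already has a 1).
row 2, column 4 is out (row 2 already has a 1).
So the only cell in box 2 that can hold 1 is row 1, column 3.
Therefore row 1, column 3 = 1.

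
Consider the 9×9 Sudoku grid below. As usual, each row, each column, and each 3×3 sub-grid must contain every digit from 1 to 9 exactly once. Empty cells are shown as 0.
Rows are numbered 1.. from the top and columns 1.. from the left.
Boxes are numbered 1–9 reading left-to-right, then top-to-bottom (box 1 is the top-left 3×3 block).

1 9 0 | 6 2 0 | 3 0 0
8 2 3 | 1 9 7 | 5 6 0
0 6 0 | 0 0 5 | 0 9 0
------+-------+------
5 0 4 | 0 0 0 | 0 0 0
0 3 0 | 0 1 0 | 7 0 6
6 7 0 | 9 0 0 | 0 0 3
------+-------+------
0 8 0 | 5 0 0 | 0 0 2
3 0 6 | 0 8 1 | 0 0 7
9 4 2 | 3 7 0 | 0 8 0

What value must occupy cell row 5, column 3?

Cell row 5, column 3 itself could take any of {8, 9} by direct elimination.
Consider where 9 can go in box 4.
row 4, column 2 is out (column 2 already has a 9).
row 5, column 1 is out (column 1 already has a 9).
row 6, column 3 is out (row 6 already has a 9).
So the only cell in box 4 that can hold 9 is row 5, column 3.
Therefore row 5, column 3 = 9.

9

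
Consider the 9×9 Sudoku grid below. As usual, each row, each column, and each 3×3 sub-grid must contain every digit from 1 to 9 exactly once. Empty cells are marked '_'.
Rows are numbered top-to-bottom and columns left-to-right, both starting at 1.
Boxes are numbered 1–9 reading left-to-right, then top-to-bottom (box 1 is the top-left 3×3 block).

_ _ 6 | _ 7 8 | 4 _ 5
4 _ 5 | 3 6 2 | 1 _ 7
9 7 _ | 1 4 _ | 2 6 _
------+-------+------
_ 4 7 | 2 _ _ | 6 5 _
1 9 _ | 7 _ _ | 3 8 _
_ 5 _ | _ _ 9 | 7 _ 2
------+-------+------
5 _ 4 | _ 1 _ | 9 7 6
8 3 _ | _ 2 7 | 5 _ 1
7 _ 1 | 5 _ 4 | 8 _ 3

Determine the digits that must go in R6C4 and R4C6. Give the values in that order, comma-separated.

For R6C4:
  Consider where 4 can go in column 4.
  R1C4 is out (row 1 already has a 4).
  R7C4 is out (row 7 already has a 4).
  R8C4 is out (box 8 already has a 4).
  So the only cell in column 4 that can hold 4 is R6C4.
  So R6C4 = 4.
For R4C6:
  Consider where 1 can go in box 5.
  R4C5 is out (column 5 already has a 1).
  R5C5 is out (row 5 already has a 1).
  R5C6 is out (row 5 already has a 1).
  R6C4 is out (column 4 already has a 1).
  R6C5 is out (column 5 already has a 1).
  So the only cell in box 5 that can hold 1 is R4C6.
  So R4C6 = 1.

4,1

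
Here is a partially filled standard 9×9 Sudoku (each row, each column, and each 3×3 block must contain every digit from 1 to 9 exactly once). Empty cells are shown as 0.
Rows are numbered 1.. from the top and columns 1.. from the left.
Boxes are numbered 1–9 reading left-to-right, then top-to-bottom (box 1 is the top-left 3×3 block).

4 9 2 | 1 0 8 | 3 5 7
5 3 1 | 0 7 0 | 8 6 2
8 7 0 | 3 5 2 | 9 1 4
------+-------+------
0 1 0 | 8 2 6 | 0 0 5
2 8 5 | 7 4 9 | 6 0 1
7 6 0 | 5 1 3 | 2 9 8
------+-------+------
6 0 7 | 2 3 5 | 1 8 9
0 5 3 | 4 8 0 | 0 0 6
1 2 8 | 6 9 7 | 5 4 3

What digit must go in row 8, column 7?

Row 8 already contains {3, 4, 5, 6, 8}.
Column 7 already contains {1, 2, 3, 5, 6, 8, 9}.
Its 3×3 block (box 9) already contains {1, 3, 4, 5, 6, 8, 9}.
The only value from 1–9 not eliminated is 7, so row 8, column 7 = 7.

7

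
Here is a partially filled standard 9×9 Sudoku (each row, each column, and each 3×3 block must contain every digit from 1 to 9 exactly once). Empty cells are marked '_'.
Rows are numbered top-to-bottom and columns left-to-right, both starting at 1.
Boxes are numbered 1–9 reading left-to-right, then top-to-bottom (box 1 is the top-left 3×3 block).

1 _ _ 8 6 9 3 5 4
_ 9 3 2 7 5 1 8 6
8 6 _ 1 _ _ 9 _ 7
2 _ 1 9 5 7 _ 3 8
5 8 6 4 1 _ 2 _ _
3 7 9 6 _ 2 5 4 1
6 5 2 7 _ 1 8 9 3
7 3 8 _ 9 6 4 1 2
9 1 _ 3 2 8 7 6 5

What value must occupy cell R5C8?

7

Row 5 already contains {1, 2, 4, 5, 6, 8}.
Column 8 already contains {1, 3, 4, 5, 6, 8, 9}.
Its 3×3 block (box 6) already contains {1, 2, 3, 4, 5, 8}.
The only value from 1–9 not eliminated is 7, so R5C8 = 7.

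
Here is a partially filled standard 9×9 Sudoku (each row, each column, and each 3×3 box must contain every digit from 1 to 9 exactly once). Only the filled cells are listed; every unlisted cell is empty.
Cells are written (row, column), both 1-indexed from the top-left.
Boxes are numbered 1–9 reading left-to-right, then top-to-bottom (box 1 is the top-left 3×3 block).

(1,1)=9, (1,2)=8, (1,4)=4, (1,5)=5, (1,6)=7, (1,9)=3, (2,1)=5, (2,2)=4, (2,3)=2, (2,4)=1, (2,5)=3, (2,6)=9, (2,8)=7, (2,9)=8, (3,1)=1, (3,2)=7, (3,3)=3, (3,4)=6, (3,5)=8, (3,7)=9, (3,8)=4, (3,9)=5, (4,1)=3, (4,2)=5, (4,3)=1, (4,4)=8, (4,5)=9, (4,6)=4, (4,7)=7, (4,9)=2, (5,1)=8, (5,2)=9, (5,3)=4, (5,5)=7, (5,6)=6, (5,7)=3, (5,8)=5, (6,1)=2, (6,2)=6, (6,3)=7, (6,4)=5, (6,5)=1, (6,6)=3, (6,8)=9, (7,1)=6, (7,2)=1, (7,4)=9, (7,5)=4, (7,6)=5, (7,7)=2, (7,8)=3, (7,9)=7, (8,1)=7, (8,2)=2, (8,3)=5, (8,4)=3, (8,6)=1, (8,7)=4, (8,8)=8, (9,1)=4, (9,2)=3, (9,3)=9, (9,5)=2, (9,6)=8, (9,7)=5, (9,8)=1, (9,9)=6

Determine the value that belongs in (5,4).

2

Row 5 already contains {3, 4, 5, 6, 7, 8, 9}.
Column 4 already contains {1, 3, 4, 5, 6, 8, 9}.
Its 3×3 block (box 5) already contains {1, 3, 4, 5, 6, 7, 8, 9}.
The only value from 1–9 not eliminated is 2, so (5,4) = 2.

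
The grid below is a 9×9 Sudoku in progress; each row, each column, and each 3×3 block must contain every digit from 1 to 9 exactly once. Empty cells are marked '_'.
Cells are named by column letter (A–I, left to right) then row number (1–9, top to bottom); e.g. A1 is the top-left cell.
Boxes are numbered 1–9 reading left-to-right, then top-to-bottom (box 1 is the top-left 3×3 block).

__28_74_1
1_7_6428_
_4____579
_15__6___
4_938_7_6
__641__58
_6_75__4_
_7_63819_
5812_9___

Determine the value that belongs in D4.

9

Row 4 already contains {1, 5, 6}.
Column D already contains {2, 3, 4, 6, 7, 8}.
Its 3×3 block (box 5) already contains {1, 3, 4, 6, 8}.
The only value from 1–9 not eliminated is 9, so D4 = 9.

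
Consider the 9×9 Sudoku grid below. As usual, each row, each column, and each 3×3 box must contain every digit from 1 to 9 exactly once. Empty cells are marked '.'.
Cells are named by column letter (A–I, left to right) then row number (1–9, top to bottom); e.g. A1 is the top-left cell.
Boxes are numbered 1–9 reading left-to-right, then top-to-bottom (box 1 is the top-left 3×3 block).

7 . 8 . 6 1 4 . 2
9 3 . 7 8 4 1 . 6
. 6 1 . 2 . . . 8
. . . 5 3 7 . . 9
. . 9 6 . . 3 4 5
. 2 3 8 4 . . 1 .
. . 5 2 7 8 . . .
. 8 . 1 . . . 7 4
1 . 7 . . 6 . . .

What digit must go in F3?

Cell F3 itself could take any of {3, 5, 9} by direct elimination.
Consider where 5 can go in box 2.
D1 is out (column D already has a 5).
D3 is out (column D already has a 5).
So the only cell in box 2 that can hold 5 is F3.
Therefore F3 = 5.

5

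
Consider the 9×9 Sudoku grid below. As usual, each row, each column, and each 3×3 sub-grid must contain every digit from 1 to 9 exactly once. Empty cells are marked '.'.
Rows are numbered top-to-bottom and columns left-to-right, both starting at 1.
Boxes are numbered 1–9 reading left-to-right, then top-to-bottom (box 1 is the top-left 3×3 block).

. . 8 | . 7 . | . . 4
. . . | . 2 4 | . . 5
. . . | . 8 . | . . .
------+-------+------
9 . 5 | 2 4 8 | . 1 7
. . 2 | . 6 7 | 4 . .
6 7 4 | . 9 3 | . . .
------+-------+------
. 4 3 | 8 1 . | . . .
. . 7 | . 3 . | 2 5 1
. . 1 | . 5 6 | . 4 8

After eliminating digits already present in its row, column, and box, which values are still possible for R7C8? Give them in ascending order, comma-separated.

Row 7 already contains {1, 3, 4, 8}.
Column 8 already contains {1, 4, 5}.
Its 3×3 block (box 9) already contains {1, 2, 4, 5, 8}.
Removing those from 1–9 leaves {6, 7, 9} as the candidates for R7C8.

6,7,9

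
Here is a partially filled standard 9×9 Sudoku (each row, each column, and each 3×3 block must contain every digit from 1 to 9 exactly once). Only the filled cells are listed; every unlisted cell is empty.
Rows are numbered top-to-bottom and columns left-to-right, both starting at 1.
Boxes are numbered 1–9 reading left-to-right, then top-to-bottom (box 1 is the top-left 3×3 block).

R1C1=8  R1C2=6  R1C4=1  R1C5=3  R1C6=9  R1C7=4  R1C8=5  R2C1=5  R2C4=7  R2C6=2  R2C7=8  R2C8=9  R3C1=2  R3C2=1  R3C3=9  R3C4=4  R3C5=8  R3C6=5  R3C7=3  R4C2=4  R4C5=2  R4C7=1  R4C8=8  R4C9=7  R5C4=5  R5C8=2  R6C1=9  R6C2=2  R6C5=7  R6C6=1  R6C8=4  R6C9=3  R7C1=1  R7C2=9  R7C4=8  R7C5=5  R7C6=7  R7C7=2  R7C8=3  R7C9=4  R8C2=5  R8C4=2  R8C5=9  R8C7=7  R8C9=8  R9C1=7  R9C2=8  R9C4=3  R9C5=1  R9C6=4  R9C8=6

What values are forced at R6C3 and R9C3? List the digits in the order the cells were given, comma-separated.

8,2

For R6C3:
  Consider where 8 can go in row 6.
  R6C4 is out (column 4 already has a 8).
  R6C7 is out (column 7 already has a 8).
  So the only cell in row 6 that can hold 8 is R6C3.
  So R6C3 = 8.
For R9C3:
  Row 9 already contains {1, 3, 4, 6, 7, 8}.
  Column 3 already contains {9}.
  Its 3×3 block (box 7) already contains {1, 5, 7, 8, 9}.
  The only value from 1–9 not eliminated is 2, so R9C3 = 2.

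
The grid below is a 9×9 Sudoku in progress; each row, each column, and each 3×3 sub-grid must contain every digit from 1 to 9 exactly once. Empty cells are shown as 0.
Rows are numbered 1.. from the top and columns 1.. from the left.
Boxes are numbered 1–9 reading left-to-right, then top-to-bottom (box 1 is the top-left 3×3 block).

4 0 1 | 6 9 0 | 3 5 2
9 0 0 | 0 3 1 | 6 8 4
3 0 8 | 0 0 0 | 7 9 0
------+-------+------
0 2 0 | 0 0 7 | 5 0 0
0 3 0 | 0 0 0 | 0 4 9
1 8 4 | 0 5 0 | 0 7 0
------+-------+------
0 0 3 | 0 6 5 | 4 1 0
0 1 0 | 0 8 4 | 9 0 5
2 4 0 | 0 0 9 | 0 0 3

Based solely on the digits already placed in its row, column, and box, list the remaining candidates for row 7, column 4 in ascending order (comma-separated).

Row 7 already contains {1, 3, 4, 5, 6}.
Column 4 already contains {6}.
Its 3×3 block (box 8) already contains {4, 5, 6, 8, 9}.
Removing those from 1–9 leaves {2, 7} as the candidates for row 7, column 4.

2,7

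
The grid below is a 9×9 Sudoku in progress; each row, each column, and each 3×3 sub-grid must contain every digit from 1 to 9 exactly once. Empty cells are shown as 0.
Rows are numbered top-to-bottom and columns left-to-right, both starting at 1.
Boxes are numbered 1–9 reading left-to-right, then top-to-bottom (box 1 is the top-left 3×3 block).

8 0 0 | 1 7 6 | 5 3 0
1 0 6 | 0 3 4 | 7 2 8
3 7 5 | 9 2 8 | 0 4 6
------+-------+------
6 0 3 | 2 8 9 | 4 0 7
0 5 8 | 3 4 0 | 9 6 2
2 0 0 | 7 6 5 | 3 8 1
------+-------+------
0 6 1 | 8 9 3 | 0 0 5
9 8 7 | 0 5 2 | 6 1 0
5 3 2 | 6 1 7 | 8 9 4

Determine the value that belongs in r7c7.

2

Row 7 already contains {1, 3, 5, 6, 8, 9}.
Column 7 already contains {3, 4, 5, 6, 7, 8, 9}.
Its 3×3 block (box 9) already contains {1, 4, 5, 6, 8, 9}.
The only value from 1–9 not eliminated is 2, so r7c7 = 2.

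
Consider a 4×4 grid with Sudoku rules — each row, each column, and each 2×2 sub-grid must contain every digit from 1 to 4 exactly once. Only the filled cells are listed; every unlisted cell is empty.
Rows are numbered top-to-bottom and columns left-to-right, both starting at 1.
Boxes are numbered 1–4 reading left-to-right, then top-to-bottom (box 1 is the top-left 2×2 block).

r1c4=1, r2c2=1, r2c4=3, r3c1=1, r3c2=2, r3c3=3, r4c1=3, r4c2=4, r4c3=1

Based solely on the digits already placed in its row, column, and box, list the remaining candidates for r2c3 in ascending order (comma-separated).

Row 2 already contains {1, 3}.
Column 3 already contains {1, 3}.
Its 2×2 block (box 2) already contains {1, 3}.
Removing those from 1–4 leaves {2, 4} as the candidates for r2c3.

2,4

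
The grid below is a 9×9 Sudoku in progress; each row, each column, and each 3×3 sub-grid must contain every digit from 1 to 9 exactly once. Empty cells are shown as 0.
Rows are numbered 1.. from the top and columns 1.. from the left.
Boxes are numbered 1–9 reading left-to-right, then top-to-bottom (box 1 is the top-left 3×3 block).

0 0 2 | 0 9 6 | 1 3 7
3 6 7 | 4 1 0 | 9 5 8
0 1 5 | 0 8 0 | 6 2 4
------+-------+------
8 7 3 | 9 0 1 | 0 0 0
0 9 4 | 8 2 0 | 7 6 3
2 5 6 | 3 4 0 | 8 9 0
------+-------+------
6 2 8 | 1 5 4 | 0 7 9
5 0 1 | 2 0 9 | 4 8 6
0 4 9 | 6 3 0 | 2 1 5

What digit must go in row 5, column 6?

5

Row 5 already contains {2, 3, 4, 6, 7, 8, 9}.
Column 6 already contains {1, 4, 6, 9}.
Its 3×3 block (box 5) already contains {1, 2, 3, 4, 8, 9}.
The only value from 1–9 not eliminated is 5, so row 5, column 6 = 5.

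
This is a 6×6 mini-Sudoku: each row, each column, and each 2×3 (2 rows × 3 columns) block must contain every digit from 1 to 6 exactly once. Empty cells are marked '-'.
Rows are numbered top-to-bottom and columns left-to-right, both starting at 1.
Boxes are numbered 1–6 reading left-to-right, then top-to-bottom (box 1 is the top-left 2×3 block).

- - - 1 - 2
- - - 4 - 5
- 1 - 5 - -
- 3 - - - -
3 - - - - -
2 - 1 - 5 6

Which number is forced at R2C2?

Cell R2C2 itself could take any of {2, 6} by direct elimination.
Consider where 2 can go in column 2.
R1C2 is out (row 1 already has a 2).
R5C2 is out (box 5 already has a 2).
R6C2 is out (row 6 already has a 2).
So the only cell in column 2 that can hold 2 is R2C2.
Therefore R2C2 = 2.

2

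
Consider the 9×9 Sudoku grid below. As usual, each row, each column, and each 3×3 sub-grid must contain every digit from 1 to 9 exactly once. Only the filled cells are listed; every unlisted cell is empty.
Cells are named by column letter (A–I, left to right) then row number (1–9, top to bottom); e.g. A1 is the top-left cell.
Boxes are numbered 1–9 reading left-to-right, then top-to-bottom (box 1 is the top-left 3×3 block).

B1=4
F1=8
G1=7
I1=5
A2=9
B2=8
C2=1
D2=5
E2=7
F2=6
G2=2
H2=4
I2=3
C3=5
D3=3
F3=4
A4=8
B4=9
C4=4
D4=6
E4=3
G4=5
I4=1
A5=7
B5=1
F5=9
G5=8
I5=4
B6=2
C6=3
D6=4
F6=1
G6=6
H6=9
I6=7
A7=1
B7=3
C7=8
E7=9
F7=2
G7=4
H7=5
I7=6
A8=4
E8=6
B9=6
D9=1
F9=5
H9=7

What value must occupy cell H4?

Row 4 already contains {1, 3, 4, 5, 6, 8, 9}.
Column H already contains {4, 5, 7, 9}.
Its 3×3 block (box 6) already contains {1, 4, 5, 6, 7, 8, 9}.
The only value from 1–9 not eliminated is 2, so H4 = 2.

2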